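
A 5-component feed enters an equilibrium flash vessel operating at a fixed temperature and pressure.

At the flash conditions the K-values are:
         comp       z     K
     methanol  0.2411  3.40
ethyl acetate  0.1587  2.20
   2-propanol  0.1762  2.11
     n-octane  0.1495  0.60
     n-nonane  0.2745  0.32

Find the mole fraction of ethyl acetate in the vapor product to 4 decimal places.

y_ethyl acetate = 0.1912

Newton iteration, ψ⁰ = 0.5:
  ψ = 0.5000: g = 0.15025, g' = -0.7947 → ψ = 0.6891
  ψ = 0.6891: g = -0.00067, g' = -0.8304 → ψ = 0.6882
Converged at ψ = 0.6882.
Compositions from xᵢ = zᵢ/(1+ψ(Kᵢ−1)), yᵢ = Kᵢxᵢ:
  methanol: x = 0.0909, y = 0.3091
  ethyl acetate: x = 0.0869, y = 0.1912
  2-propanol: x = 0.0999, y = 0.2108
  n-octane: x = 0.2063, y = 0.1238
  n-nonane: x = 0.5160, y = 0.1651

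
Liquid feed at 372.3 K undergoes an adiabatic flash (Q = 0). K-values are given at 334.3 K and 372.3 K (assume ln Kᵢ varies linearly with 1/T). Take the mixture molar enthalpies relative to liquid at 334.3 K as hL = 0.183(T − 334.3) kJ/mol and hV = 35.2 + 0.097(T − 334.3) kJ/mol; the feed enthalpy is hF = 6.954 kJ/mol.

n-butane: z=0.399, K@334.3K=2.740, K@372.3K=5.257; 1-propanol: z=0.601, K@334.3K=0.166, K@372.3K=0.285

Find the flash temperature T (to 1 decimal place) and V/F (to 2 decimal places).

Adiabatic flash: solve Rachford–Rice at each trial T, then check hF = ψ·hV(T) + (1−ψ)·hL(T).
  T = 334.3 K: K = (2.740, 0.166), RR gives ψ = 0.133, H_out = 4.682 kJ/mol
  T = 372.3 K: K = (5.257, 0.285), RR gives ψ = 0.417, H_out = 20.265 kJ/mol
  T = 353.3 K: K = (3.862, 0.221), RR gives ψ = 0.302, H_out = 13.615 kJ/mol
  T = 343.8 K: K = (3.269, 0.192), RR gives ψ = 0.229, H_out = 9.612 kJ/mol
  T = 339.1 K: K = (2.999, 0.179), RR gives ψ = 0.185, H_out = 7.325 kJ/mol
  T = 336.7 K: K = (2.868, 0.172), RR gives ψ = 0.160, H_out = 6.049 kJ/mol
Linear interpolation between T = 336.7 (H_out = 6.049) and T = 339.1 (H_out = 7.325) on hF = 6.954 gives T ≈ 338.4 K, at which ψ = 0.18.

T = 338.4 K, V/F = 0.18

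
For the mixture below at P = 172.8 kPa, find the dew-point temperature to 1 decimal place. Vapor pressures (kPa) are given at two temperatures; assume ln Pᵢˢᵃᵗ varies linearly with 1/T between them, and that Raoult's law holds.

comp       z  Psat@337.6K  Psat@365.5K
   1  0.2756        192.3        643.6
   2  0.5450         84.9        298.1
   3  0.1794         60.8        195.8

T = 351.3 K

Dew-point temperature: Σzᵢ·P/Pᵢˢᵃᵗ(T) = 1. Interpolate ln Pᵢˢᵃᵗ = aᵢ + bᵢ/T.
  T = 337.6 K: ΣzᵢP/Pᵢˢᵃᵗ = 1.8668
  T = 365.5 K: ΣzᵢP/Pᵢˢᵃᵗ = 0.5482
  T = 351.6 K: ΣzᵢP/Pᵢˢᵃᵗ = 0.9850
  T = 344.6 K: ΣzᵢP/Pᵢˢᵃᵗ = 1.3472
  T = 348.1 K: ΣzᵢP/Pᵢˢᵃᵗ = 1.1501
  T = 349.9 K: ΣzᵢP/Pᵢˢᵃᵗ = 1.0616
Interpolating between 349.9 K and 351.6 K gives T ≈ 351.3 K.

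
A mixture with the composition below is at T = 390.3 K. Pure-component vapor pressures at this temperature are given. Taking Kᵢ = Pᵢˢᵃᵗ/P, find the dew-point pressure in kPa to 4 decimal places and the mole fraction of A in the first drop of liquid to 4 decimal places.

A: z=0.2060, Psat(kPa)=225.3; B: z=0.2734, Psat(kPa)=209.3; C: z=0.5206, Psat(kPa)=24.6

Pdew = 42.7658 kPa, x_A = 0.0391

At the dew point ψ → 1, so Σzᵢ/Kᵢ = 1 with Kᵢ = Pᵢˢᵃᵗ/P ⇒ 1/P = Σzᵢ/Pᵢˢᵃᵗ.
1/P = 0.2060/225.3 + 0.2734/209.3 + 0.5206/24.6 = 0.0233832 ⇒ P = 42.7658 kPa
xᵢ = zᵢP/Pᵢˢᵃᵗ ⇒ x_A = 0.2060·42.7658/225.3 = 0.0391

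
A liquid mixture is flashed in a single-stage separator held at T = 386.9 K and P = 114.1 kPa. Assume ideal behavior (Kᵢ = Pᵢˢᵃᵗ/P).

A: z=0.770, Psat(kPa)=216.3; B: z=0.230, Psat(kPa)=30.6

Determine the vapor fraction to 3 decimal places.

Raoult's law: Kᵢ = Pᵢˢᵃᵗ/P = Pᵢˢᵃᵗ/114.1.
  K_A = 216.3/114.1 = 1.89571, K_B = 30.6/114.1 = 0.26819
Let ψ = V/F and solve Σ zᵢ(Kᵢ−1)/(1+ψ(Kᵢ−1)) = 0.
Feasibility: ΣzᵢKᵢ = 1.521, Σzᵢ/Kᵢ = 1.264 — both > 1, two phases present.
Binary case is linear: z₁(K₁−1)(1+ψ(K₂−1)) + z₂(K₂−1)(1+ψ(K₁−1)) = 0
⇒ ψ = [z₁(K₁−1)+z₂(K₂−1)] / [−(K₁−1)(K₂−1)] = 0.5214/0.6555 = 0.795

ψ = 0.795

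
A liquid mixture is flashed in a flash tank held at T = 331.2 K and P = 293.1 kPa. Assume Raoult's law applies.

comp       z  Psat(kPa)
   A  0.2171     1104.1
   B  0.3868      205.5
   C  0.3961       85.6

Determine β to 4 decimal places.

β = 0.1409

Raoult's law: Kᵢ = Pᵢˢᵃᵗ/P = Pᵢˢᵃᵗ/293.1.
  K_A = 1104.1/293.1 = 3.766974, K_B = 205.5/293.1 = 0.701126, K_C = 85.6/293.1 = 0.292050
Rachford–Rice: g(β) = Σ zᵢ(Kᵢ−1)/(1+β(Kᵢ−1)) = 0.
Check two-phase: ΣzᵢKᵢ = 1.2047 > 1 and Σzᵢ/Kᵢ = 1.9656 > 1, so g(0) = 0.2047 > 0 and g(1) = -0.9656 < 0.
Newton–Raphson from β = 0.46:
  β = 0.4600: g = -0.28557, g' = -0.8048 → β = 0.1052
  β = 0.1052: g = 0.04299, g' = -1.2659 → β = 0.1391
  β = 0.1391: g = 0.00207, g' = -1.1485 → β = 0.1409
Converged at β = 0.1409.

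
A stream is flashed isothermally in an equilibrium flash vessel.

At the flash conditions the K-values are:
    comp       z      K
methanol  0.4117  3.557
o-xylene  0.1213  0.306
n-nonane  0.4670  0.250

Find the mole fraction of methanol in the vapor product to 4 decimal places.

Rachford–Rice: g(β) = Σ zᵢ(Kᵢ−1)/(1+β(Kᵢ−1)) = 0.
g(0) = ΣzᵢKᵢ − 1 = 0.6183 and g(1) = 1 − Σzᵢ/Kᵢ = -1.3801, so a root lies in (0, 1).
Iterate (Newton) starting at β = 0.5:
  β = 0.5000: g = -0.22729, g' = -1.3280 → β = 0.3288
  β = 0.3288: g = -0.00212, g' = -1.3553 → β = 0.3273
Converged at β = 0.3273.
Compositions from xᵢ = zᵢ/(1+β(Kᵢ−1)), yᵢ = Kᵢxᵢ:
  methanol: x = 0.2241, y = 0.7972
  o-xylene: x = 0.1569, y = 0.0480
  n-nonane: x = 0.6189, y = 0.1547

y_methanol = 0.7972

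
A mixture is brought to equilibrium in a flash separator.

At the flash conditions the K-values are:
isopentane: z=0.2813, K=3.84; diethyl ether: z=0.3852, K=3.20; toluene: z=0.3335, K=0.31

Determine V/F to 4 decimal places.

V/F = 0.8295

Material balance + equilibrium reduce to Σ zᵢ(Kᵢ−1)/(1+V/F(Kᵢ−1)) = 0.
Check two-phase: ΣzᵢKᵢ = 2.4162 > 1 and Σzᵢ/Kᵢ = 1.2694 > 1, so g(0) = 1.4162 > 0 and g(1) = -0.2694 < 0.
Iterate (Newton) starting at V/F = 0.5:
  V/F = 0.5000: g = 0.38234, g' = -1.1803 → V/F = 0.8239
  V/F = 0.8239: g = 0.00716, g' = -1.2919 → V/F = 0.8295
Converged at V/F = 0.8295.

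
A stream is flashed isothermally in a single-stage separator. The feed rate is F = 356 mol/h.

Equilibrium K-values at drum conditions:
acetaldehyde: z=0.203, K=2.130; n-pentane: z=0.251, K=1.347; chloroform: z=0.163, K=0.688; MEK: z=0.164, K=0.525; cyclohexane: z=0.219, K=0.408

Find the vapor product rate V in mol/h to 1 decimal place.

V = 52.8 mol/h

Iterate (Newton) starting at β = 0.5:
  β = 0.500: g = -0.1258, g' = -0.369 → β = 0.159
  β = 0.159: g = -0.0038, g' = -0.368 → β = 0.148
Converged at β = 0.148.
Then V = β·F = 0.1484·356 = 52.8 mol/h and L = F − V = 303.2 mol/h.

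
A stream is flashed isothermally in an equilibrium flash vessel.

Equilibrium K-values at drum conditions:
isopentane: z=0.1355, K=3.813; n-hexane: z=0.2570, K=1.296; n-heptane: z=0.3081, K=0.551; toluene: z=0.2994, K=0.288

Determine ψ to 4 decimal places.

Let ψ = V/F and solve Σ zᵢ(Kᵢ−1)/(1+ψ(Kᵢ−1)) = 0.
Feasibility: ΣzᵢKᵢ = 1.1057, Σzᵢ/Kᵢ = 1.8326 — both > 1, two phases present.
Newton iteration, ψ⁰ = 0.61:
  ψ = 0.6100: g = -0.36258, g' = -0.7536 → ψ = 0.1289
  ψ = 0.1289: g = -0.02854, g' = -0.8524 → ψ = 0.0954
  ψ = 0.0954: g = 0.00125, g' = -0.9302 → ψ = 0.0968
Converged at ψ = 0.0968.

ψ = 0.0968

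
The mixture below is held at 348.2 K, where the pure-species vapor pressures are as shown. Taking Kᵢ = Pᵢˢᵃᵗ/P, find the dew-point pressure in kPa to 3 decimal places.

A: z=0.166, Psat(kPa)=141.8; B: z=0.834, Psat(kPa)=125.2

Pdew = 127.681 kPa

At the dew point ψ → 1, so Σzᵢ/Kᵢ = 1 with Kᵢ = Pᵢˢᵃᵗ/P ⇒ 1/P = Σzᵢ/Pᵢˢᵃᵗ.
1/P = 0.166/141.8 + 0.834/125.2 = 0.007832 ⇒ P = 127.681 kPa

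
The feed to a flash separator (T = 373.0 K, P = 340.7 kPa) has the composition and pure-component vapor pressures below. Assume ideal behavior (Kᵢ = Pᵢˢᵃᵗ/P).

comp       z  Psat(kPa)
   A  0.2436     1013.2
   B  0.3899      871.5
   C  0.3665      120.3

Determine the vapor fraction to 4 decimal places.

ψ = 0.7643

Raoult's law: Kᵢ = Pᵢˢᵃᵗ/P = Pᵢˢᵃᵗ/340.7.
  K_A = 1013.2/340.7 = 2.973877, K_B = 871.5/340.7 = 2.557969, K_C = 120.3/340.7 = 0.353097
Let ψ = V/F and solve Σ zᵢ(Kᵢ−1)/(1+ψ(Kᵢ−1)) = 0.
g(0) = ΣzᵢKᵢ − 1 = 0.8512 and g(1) = 1 − Σzᵢ/Kᵢ = -0.2723, so a root lies in (0, 1).
Newton–Raphson from ψ = 0.5:
  ψ = 0.5000: g = 0.23302, g' = -0.8745 → ψ = 0.7664
  ψ = 0.7664: g = -0.00204, g' = -0.9503 → ψ = 0.7643
Converged at ψ = 0.7643.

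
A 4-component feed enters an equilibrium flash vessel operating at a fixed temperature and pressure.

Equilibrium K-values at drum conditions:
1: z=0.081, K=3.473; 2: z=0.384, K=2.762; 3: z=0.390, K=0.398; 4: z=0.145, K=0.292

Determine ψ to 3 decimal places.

Let ψ = V/F and solve Σ zᵢ(Kᵢ−1)/(1+ψ(Kᵢ−1)) = 0.
Check two-phase: ΣzᵢKᵢ = 1.539 > 1 and Σzᵢ/Kᵢ = 1.639 > 1, so g(0) = 0.539 > 0 and g(1) = -0.639 < 0.
Newton–Raphson from ψ = 0.5:
  ψ = 0.500: g = -0.0455, g' = -0.899 → ψ = 0.449
Converged at ψ = 0.449.

ψ = 0.449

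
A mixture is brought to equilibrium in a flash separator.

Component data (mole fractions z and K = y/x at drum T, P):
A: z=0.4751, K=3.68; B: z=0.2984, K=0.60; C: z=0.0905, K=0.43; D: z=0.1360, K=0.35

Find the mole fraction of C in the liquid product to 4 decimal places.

x_C = 0.1561

Newton–Raphson from ψ = 0.42:
  ψ = 0.4200: g = 0.26614, g' = -0.9838 → ψ = 0.6905
  ψ = 0.6905: g = 0.03630, g' = -0.7802 → ψ = 0.7371
Converged at ψ = 0.7371.
Compositions from xᵢ = zᵢ/(1+ψ(Kᵢ−1)), yᵢ = Kᵢxᵢ:
  A: x = 0.1597, y = 0.5876
  B: x = 0.4232, y = 0.2539
  C: x = 0.1561, y = 0.0671
  D: x = 0.2611, y = 0.0914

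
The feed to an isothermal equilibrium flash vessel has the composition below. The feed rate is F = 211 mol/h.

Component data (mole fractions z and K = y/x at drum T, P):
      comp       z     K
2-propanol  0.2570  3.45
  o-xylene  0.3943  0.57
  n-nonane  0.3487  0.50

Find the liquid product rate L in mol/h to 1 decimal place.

Let ψ = V/F and solve Σ zᵢ(Kᵢ−1)/(1+ψ(Kᵢ−1)) = 0.
Feasibility: ΣzᵢKᵢ = 1.2858, Σzᵢ/Kᵢ = 1.4636 — both > 1, two phases present.
Iterate (Newton) starting at ψ = 0.5:
  ψ = 0.5000: g = -0.16546, g' = -0.5849 → ψ = 0.2171
  ψ = 0.2171: g = 0.02844, g' = -0.8557 → ψ = 0.2503
  ψ = 0.2503: g = 0.00099, g' = -0.7981 → ψ = 0.2516
Converged at ψ = 0.2516.
Then V = ψ·F = 0.2516·211 = 53.1 mol/h and L = F − V = 157.9 mol/h.

L = 157.9 mol/h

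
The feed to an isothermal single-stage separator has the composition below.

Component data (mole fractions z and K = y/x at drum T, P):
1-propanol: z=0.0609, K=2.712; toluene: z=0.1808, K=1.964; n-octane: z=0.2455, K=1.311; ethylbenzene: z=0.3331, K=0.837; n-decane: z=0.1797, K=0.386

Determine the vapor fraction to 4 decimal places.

ψ = 0.5717

Material balance + equilibrium reduce to Σ zᵢ(Kᵢ−1)/(1+ψ(Kᵢ−1)) = 0.
Feasibility: ΣzᵢKᵢ = 1.1903, Σzᵢ/Kᵢ = 1.1653 — both > 1, two phases present.
Iterate (Newton) starting at ψ = 0.6:
  ψ = 0.6000: g = -0.00868, g' = -0.3084 → ψ = 0.5719
  ψ = 0.5719: g = -0.00006, g' = -0.3042 → ψ = 0.5717
Converged at ψ = 0.5717.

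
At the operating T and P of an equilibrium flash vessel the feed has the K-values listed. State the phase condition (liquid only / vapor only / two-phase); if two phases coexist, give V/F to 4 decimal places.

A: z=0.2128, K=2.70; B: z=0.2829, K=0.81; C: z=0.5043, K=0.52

ΣzᵢKᵢ = 1.0659; Σzᵢ/Kᵢ = 1.3979.
Both exceed 1, so a two-phase solution exists.
Material balance + equilibrium reduce to Σ zᵢ(Kᵢ−1)/(1+ψ(Kᵢ−1)) = 0.
Iterate (Newton) starting at ψ = 0.56:
  ψ = 0.5600: g = -0.20587, g' = -0.3915 → ψ = 0.0342
  ψ = 0.0342: g = 0.04171, g' = -0.6798 → ψ = 0.0955
  ψ = 0.0955: g = 0.00279, g' = -0.5934 → ψ = 0.1002
Converged at ψ = 0.1002.

two-phase, V/F = 0.1002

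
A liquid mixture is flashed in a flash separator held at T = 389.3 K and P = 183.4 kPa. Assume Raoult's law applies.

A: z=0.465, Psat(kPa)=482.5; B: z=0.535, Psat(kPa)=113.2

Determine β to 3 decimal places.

β = 0.887

Raoult's law: Kᵢ = Pᵢˢᵃᵗ/P = Pᵢˢᵃᵗ/183.4.
  K_A = 482.5/183.4 = 2.63086, K_B = 113.2/183.4 = 0.61723
Rachford–Rice: g(β) = Σ zᵢ(Kᵢ−1)/(1+β(Kᵢ−1)) = 0.
Check two-phase: ΣzᵢKᵢ = 1.554 > 1 and Σzᵢ/Kᵢ = 1.044 > 1, so g(0) = 0.554 > 0 and g(1) = -0.044 < 0.
Iterate (Newton) starting at β = 0.5:
  β = 0.500: g = 0.1645, g' = -0.495 → β = 0.832
  β = 0.832: g = 0.0212, g' = -0.391 → β = 0.886
  β = 0.886: g = 0.0001, g' = -0.386 → β = 0.887
Converged at β = 0.887.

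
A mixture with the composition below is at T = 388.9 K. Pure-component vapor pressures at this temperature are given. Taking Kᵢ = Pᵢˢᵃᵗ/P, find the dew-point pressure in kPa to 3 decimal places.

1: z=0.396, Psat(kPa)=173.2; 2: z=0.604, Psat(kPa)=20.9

At the dew point ψ → 1, so Σzᵢ/Kᵢ = 1 with Kᵢ = Pᵢˢᵃᵗ/P ⇒ 1/P = Σzᵢ/Pᵢˢᵃᵗ.
1/P = 0.396/173.2 + 0.604/20.9 = 0.031186 ⇒ P = 32.066 kPa

Pdew = 32.066 kPa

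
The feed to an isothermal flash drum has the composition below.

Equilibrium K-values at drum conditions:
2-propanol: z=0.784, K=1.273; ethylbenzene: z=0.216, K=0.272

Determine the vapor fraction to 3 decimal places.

ψ = 0.286

Binary case is linear: z₁(K₁−1)(1+ψ(K₂−1)) + z₂(K₂−1)(1+ψ(K₁−1)) = 0
⇒ ψ = [z₁(K₁−1)+z₂(K₂−1)] / [−(K₁−1)(K₂−1)] = 0.0568/0.1987 = 0.286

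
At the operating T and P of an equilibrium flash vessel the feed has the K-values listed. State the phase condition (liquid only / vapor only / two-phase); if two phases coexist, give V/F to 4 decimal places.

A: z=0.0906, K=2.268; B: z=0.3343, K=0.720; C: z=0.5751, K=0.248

liquid only

ΣzᵢKᵢ = 0.5888; Σzᵢ/Kᵢ = 2.8232.
Since ΣzᵢKᵢ < 1 the mixture is below its bubble point — single liquid phase.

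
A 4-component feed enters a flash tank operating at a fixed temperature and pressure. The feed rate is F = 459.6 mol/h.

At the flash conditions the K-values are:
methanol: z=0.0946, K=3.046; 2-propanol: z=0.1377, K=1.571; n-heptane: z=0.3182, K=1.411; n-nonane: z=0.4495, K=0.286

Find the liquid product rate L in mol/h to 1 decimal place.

Newton–Raphson from V/F = 0.42:
  V/F = 0.4200: g = -0.17937, g' = -0.6503 → V/F = 0.1442
  V/F = 0.1442: g = -0.01221, g' = -0.6071 → V/F = 0.1241
  V/F = 0.1241: g = 0.00008, g' = -0.6156 → V/F = 0.1242
Converged at V/F = 0.1242.
Then V = V/F·F = 0.1242·459.6 = 57.1 mol/h and L = F − V = 402.5 mol/h.

L = 402.5 mol/h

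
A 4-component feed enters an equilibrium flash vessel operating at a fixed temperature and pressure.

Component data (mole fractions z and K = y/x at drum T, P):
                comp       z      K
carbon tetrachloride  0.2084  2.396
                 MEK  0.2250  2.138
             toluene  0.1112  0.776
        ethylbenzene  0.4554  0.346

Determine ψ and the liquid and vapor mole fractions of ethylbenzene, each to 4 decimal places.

ψ = 0.2981, x_ethylbenzene = 0.5657, y_ethylbenzene = 0.1957

Newton–Raphson from ψ = 0.5:
  ψ = 0.5000: g = -0.13607, g' = -0.6964 → ψ = 0.3046
  ψ = 0.3046: g = -0.00439, g' = -0.6708 → ψ = 0.2981
Converged at ψ = 0.2981.
Compositions from xᵢ = zᵢ/(1+ψ(Kᵢ−1)), yᵢ = Kᵢxᵢ:
  carbon tetrachloride: x = 0.1472, y = 0.3526
  MEK: x = 0.1680, y = 0.3592
  toluene: x = 0.1192, y = 0.0925
  ethylbenzene: x = 0.5657, y = 0.1957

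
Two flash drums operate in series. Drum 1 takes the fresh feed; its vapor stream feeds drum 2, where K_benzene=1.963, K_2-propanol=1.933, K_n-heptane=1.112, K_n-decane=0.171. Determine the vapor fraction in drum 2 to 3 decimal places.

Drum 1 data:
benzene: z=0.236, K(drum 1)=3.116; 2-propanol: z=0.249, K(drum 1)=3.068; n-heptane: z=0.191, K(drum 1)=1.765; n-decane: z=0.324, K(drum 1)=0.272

V/F (drum 2) = 0.695

Drum 1:
Material balance + equilibrium reduce to Σ zᵢ(Kᵢ−1)/(1+ψ₁(Kᵢ−1)) = 0.
Feasibility: ΣzᵢKᵢ = 1.925, Σzᵢ/Kᵢ = 1.456 — both > 1, two phases present.
Newton–Raphson from ψ₁ = 0.5:
  ψ₁ = 0.500: g = 0.2306, g' = -0.990 → ψ₁ = 0.733
  ψ₁ = 0.733: g = -0.0117, g' = -1.166 → ψ₁ = 0.723
Converged at ψ₁ = 0.723.
Drum-1 compositions:
  benzene: x = 0.093, y = 0.291
  2-propanol: x = 0.100, y = 0.306
  n-heptane: x = 0.123, y = 0.217
  n-decane: x = 0.684, y = 0.186
Drum-2 feed = drum-1 vapor: z₂ = (0.2907, 0.3062, 0.2171, 0.1860).
Drum 2:
Let ψ₂ = V/F and solve Σ zᵢ(Kᵢ−1)/(1+ψ₂(Kᵢ−1)) = 0.
Feasibility: ΣzᵢKᵢ = 1.436, Σzᵢ/Kᵢ = 1.590 — both > 1, two phases present.
Newton iteration, ψ₂⁰ = 0.5:
  ψ₂ = 0.500: g = 0.1434, g' = -0.622 → ψ₂ = 0.730
  ψ₂ = 0.730: g = -0.0343, g' = -1.011 → ψ₂ = 0.697
  ψ₂ = 0.697: g = -0.0017, g' = -0.913 → ψ₂ = 0.695
Converged at ψ₂ = 0.695.
  benzene: x = 0.174, y = 0.342
  2-propanol: x = 0.186, y = 0.359
  n-heptane: x = 0.201, y = 0.224
  n-decane: x = 0.439, y = 0.075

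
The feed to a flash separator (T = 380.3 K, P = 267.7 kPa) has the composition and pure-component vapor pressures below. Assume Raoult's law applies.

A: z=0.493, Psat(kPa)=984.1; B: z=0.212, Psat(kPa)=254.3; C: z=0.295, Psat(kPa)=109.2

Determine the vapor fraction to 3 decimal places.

ψ = 0.903

Raoult's law: Kᵢ = Pᵢˢᵃᵗ/P = Pᵢˢᵃᵗ/267.7.
  K_A = 984.1/267.7 = 3.67613, K_B = 254.3/267.7 = 0.94994, K_C = 109.2/267.7 = 0.40792
Newton iteration, ψ⁰ = 0.42:
  ψ = 0.420: g = 0.3778, g' = -0.966 → ψ = 0.811
  ψ = 0.811: g = 0.0691, g' = -0.735 → ψ = 0.905
  ψ = 0.905: g = -0.0019, g' = -0.782 → ψ = 0.903
Converged at ψ = 0.903.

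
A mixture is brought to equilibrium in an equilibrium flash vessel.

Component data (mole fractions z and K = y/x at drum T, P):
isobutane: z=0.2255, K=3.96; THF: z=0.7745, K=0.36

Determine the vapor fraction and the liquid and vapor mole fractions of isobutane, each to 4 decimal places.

Material balance + equilibrium reduce to Σ zᵢ(Kᵢ−1)/(1+ψ(Kᵢ−1)) = 0.
g(0) = ΣzᵢKᵢ − 1 = 0.1718 and g(1) = 1 − Σzᵢ/Kᵢ = -1.2083, so a root lies in (0, 1).
Binary case is linear: z₁(K₁−1)(1+ψ(K₂−1)) + z₂(K₂−1)(1+ψ(K₁−1)) = 0
⇒ ψ = [z₁(K₁−1)+z₂(K₂−1)] / [−(K₁−1)(K₂−1)] = 0.17180/1.89440 = 0.0907
Compositions from xᵢ = zᵢ/(1+ψ(Kᵢ−1)), yᵢ = Kᵢxᵢ:
  isobutane: x = 0.1778, y = 0.7040
  THF: x = 0.8222, y = 0.2960

ψ = 0.0907, x_isobutane = 0.1778, y_isobutane = 0.7040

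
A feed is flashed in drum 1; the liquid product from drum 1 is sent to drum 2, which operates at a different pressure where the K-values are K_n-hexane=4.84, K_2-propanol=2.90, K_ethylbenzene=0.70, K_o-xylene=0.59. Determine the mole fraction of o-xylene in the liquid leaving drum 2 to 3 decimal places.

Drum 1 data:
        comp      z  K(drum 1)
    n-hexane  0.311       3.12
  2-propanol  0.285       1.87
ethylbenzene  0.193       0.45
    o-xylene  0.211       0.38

x_o-xylene (drum 2) = 0.492

Drum 1:
Newton iteration, ψ₁⁰ = 0.5:
  ψ₁ = 0.500: g = 0.1568, g' = -0.716 → ψ₁ = 0.719
  ψ₁ = 0.719: g = 0.0020, g' = -0.725 → ψ₁ = 0.722
Converged at ψ₁ = 0.722.
Drum-1 compositions:
  n-hexane: x = 0.123, y = 0.383
  2-propanol: x = 0.175, y = 0.327
  ethylbenzene: x = 0.320, y = 0.144
  o-xylene: x = 0.382, y = 0.145
Drum-2 feed = drum-1 liquid: z₂ = (0.1229, 0.1751, 0.3201, 0.3820).
Drum 2:
Newton iteration, ψ₂⁰ = 0.5:
  ψ₂ = 0.500: g = 0.0222, g' = -0.520 → ψ₂ = 0.543
  ψ₂ = 0.543: g = 0.0006, g' = -0.491 → ψ₂ = 0.544
Converged at ψ₂ = 0.544.
  n-hexane: x = 0.040, y = 0.193
  2-propanol: x = 0.086, y = 0.250
  ethylbenzene: x = 0.383, y = 0.268
  o-xylene: x = 0.492, y = 0.290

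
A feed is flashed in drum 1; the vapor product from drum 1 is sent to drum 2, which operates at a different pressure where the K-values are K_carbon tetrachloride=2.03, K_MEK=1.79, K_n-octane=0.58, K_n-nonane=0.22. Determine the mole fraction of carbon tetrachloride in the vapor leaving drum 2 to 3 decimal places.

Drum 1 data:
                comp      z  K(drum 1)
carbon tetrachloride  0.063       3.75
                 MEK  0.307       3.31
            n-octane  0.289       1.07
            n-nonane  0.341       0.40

y_carbon tetrachloride (drum 2) = 0.140

Drum 1:
Material balance + equilibrium reduce to Σ zᵢ(Kᵢ−1)/(1+ψ₁(Kᵢ−1)) = 0.
Feasibility: ΣzᵢKᵢ = 1.698, Σzᵢ/Kᵢ = 1.232 — both > 1, two phases present.
Newton iteration, ψ₁⁰ = 0.32:
  ψ₁ = 0.320: g = 0.2665, g' = -0.866 → ψ₁ = 0.628
  ψ₁ = 0.628: g = 0.0441, g' = -0.654 → ψ₁ = 0.695
Converged at ψ₁ = 0.695.
Drum-1 compositions:
  carbon tetrachloride: x = 0.022, y = 0.081
  MEK: x = 0.118, y = 0.390
  n-octane: x = 0.276, y = 0.295
  n-nonane: x = 0.585, y = 0.234
Drum-2 feed = drum-1 vapor: z₂ = (0.0811, 0.3900, 0.2949, 0.2340).
Drum 2:
Newton iteration, ψ₂⁰ = 0.5:
  ψ₂ = 0.500: g = -0.1799, g' = -0.628 → ψ₂ = 0.214
  ψ₂ = 0.214: g = -0.0230, g' = -0.504 → ψ₂ = 0.168
Converged at ψ₂ = 0.168.
  carbon tetrachloride: x = 0.069, y = 0.140
  MEK: x = 0.344, y = 0.616
  n-octane: x = 0.317, y = 0.184
  n-nonane: x = 0.269, y = 0.059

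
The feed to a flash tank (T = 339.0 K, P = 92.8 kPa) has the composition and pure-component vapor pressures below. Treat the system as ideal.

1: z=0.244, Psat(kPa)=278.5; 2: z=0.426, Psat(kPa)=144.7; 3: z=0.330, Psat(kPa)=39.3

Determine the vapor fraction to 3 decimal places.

Raoult's law: Kᵢ = Pᵢˢᵃᵗ/P = Pᵢˢᵃᵗ/92.8.
  K_1 = 278.5/92.8 = 3.00108, K_2 = 144.7/92.8 = 1.55927, K_3 = 39.3/92.8 = 0.42349
Let ψ = V/F and solve Σ zᵢ(Kᵢ−1)/(1+ψ(Kᵢ−1)) = 0.
Check two-phase: ΣzᵢKᵢ = 1.536 > 1 and Σzᵢ/Kᵢ = 1.134 > 1, so g(0) = 0.536 > 0 and g(1) = -0.134 < 0.
Iterate (Newton) starting at ψ = 0.5:
  ψ = 0.500: g = 0.1630, g' = -0.542 → ψ = 0.801
  ψ = 0.801: g = -0.0011, g' = -0.586 → ψ = 0.799
Converged at ψ = 0.799.

ψ = 0.799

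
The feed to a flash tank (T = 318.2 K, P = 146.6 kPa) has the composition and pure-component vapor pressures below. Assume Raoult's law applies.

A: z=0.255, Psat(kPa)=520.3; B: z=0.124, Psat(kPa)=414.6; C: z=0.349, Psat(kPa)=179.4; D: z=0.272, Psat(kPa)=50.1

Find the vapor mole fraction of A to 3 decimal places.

Raoult's law: Kᵢ = Pᵢˢᵃᵗ/P = Pᵢˢᵃᵗ/146.6.
  K_A = 520.3/146.6 = 3.54911, K_B = 414.6/146.6 = 2.82810, K_C = 179.4/146.6 = 1.22374, K_D = 50.1/146.6 = 0.34175
Let ψ = V/F and solve Σ zᵢ(Kᵢ−1)/(1+ψ(Kᵢ−1)) = 0.
Feasibility: ΣzᵢKᵢ = 1.776, Σzᵢ/Kᵢ = 1.197 — both > 1, two phases present.
Iterate (Newton) starting at ψ = 0.5:
  ψ = 0.500: g = 0.2076, g' = -0.709 → ψ = 0.793
  ψ = 0.793: g = -0.0003, g' = -0.779 → ψ = 0.792
Converged at ψ = 0.792.
Compositions from xᵢ = zᵢ/(1+ψ(Kᵢ−1)), yᵢ = Kᵢxᵢ:
  A: x = 0.084, y = 0.300
  B: x = 0.051, y = 0.143
  C: x = 0.296, y = 0.363
  D: x = 0.568, y = 0.194

y_A = 0.300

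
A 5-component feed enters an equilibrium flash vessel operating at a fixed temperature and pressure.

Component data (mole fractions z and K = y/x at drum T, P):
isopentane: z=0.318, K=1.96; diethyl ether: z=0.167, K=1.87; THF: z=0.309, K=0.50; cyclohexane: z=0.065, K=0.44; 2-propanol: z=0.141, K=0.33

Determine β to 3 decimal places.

β = 0.317

Rachford–Rice: g(β) = Σ zᵢ(Kᵢ−1)/(1+β(Kᵢ−1)) = 0.
g(0) = ΣzᵢKᵢ − 1 = 0.165 and g(1) = 1 − Σzᵢ/Kᵢ = -0.445, so a root lies in (0, 1).
Iterate (Newton) starting at β = 0.5:
  β = 0.500: g = -0.0911, g' = -0.515 → β = 0.323
  β = 0.323: g = -0.0029, g' = -0.491 → β = 0.317
Converged at β = 0.317.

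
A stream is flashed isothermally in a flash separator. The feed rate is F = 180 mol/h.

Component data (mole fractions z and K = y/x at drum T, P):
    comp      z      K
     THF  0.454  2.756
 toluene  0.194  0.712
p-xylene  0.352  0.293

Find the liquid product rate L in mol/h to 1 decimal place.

Let β = V/F and solve Σ zᵢ(Kᵢ−1)/(1+β(Kᵢ−1)) = 0.
Check two-phase: ΣzᵢKᵢ = 1.492 > 1 and Σzᵢ/Kᵢ = 1.639 > 1, so g(0) = 0.492 > 0 and g(1) = -0.639 < 0.
Iterate (Newton) starting at β = 0.69:
  β = 0.690: g = -0.1952, g' = -0.982 → β = 0.491
  β = 0.491: g = -0.0184, g' = -0.838 → β = 0.469
Converged at β = 0.469.
Then V = β·F = 0.4693·180 = 84.5 mol/h and L = F − V = 95.5 mol/h.

L = 95.5 mol/h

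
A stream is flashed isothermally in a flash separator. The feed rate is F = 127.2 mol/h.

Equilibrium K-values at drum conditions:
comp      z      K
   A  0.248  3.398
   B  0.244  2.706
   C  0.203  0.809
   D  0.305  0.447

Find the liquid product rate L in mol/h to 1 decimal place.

Iterate (Newton) starting at β = 0.6:
  β = 0.600: g = 0.1533, g' = -0.632 → β = 0.843
  β = 0.843: g = 0.0055, g' = -0.613 → β = 0.852
Converged at β = 0.852.
Then V = β·F = 0.8518·127.2 = 108.3 mol/h and L = F − V = 18.9 mol/h.

L = 18.9 mol/h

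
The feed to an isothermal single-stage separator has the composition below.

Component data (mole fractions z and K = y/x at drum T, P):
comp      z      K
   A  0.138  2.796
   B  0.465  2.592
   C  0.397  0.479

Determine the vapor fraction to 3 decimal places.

ψ = 0.915

Material balance + equilibrium reduce to Σ zᵢ(Kᵢ−1)/(1+ψ(Kᵢ−1)) = 0.
g(0) = ΣzᵢKᵢ − 1 = 0.781 and g(1) = 1 − Σzᵢ/Kᵢ = -0.058, so a root lies in (0, 1).
Newton iteration, ψ⁰ = 0.69:
  ψ = 0.690: g = 0.1405, g' = -0.619 → ψ = 0.917
  ψ = 0.917: g = -0.0015, g' = -0.653 → ψ = 0.915
Converged at ψ = 0.915.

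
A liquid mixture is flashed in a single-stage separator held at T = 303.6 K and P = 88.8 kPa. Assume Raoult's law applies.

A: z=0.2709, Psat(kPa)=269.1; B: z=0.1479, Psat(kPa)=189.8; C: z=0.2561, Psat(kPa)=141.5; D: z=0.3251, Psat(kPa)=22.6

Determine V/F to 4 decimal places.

Raoult's law: Kᵢ = Pᵢˢᵃᵗ/P = Pᵢˢᵃᵗ/88.8.
  K_A = 269.1/88.8 = 3.030405, K_B = 189.8/88.8 = 2.137387, K_C = 141.5/88.8 = 1.593468, K_D = 22.6/88.8 = 0.254505
Material balance + equilibrium reduce to Σ zᵢ(Kᵢ−1)/(1+V/F(Kᵢ−1)) = 0.
Check two-phase: ΣzᵢKᵢ = 1.6279 > 1 and Σzᵢ/Kᵢ = 1.5967 > 1, so g(0) = 0.6279 > 0 and g(1) = -0.5967 < 0.
Iterate (Newton) starting at V/F = 0.62:
  V/F = 0.6200: g = 0.00260, g' = -0.9576 → V/F = 0.6227
Converged at V/F = 0.6227.

V/F = 0.6227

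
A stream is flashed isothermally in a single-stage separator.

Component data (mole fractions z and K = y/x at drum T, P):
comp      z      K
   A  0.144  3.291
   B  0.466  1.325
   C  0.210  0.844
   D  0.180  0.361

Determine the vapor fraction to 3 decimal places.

ψ = 0.713

Newton iteration, ψ⁰ = 0.49:
  ψ = 0.490: g = 0.0831, g' = -0.366 → ψ = 0.717
  ψ = 0.717: g = -0.0015, g' = -0.397 → ψ = 0.713
Converged at ψ = 0.713.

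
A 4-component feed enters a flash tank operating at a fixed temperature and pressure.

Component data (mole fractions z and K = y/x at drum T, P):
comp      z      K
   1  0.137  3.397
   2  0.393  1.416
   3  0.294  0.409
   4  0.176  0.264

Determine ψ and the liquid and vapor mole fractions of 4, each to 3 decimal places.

ψ = 0.236, x_4 = 0.213, y_4 = 0.056

Newton–Raphson from ψ = 0.5:
  ψ = 0.500: g = -0.1669, g' = -0.655 → ψ = 0.245
  ψ = 0.245: g = -0.0061, g' = -0.651 → ψ = 0.236
Converged at ψ = 0.236.
Compositions from xᵢ = zᵢ/(1+ψ(Kᵢ−1)), yᵢ = Kᵢxᵢ:
  1: x = 0.088, y = 0.297
  2: x = 0.358, y = 0.507
  3: x = 0.342, y = 0.140
  4: x = 0.213, y = 0.056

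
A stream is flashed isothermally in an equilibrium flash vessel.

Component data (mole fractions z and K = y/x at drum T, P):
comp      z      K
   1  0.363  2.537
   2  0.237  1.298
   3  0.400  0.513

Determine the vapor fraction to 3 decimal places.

ψ = 0.773

Newton–Raphson from ψ = 0.5:
  ψ = 0.500: g = 0.1194, g' = -0.456 → ψ = 0.762
  ψ = 0.762: g = 0.0048, g' = -0.436 → ψ = 0.773
Converged at ψ = 0.773.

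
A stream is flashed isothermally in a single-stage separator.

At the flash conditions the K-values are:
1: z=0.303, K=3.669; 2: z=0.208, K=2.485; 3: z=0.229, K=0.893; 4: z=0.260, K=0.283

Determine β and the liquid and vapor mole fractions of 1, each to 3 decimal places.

β = 0.735, x_1 = 0.102, y_1 = 0.375

Rachford–Rice: g(β) = Σ zᵢ(Kᵢ−1)/(1+β(Kᵢ−1)) = 0.
g(0) = ΣzᵢKᵢ − 1 = 0.907 and g(1) = 1 − Σzᵢ/Kᵢ = -0.341, so a root lies in (0, 1).
Iterate (Newton) starting at β = 0.62:
  β = 0.620: g = 0.1036, g' = -0.867 → β = 0.739
  β = 0.739: g = -0.0043, g' = -0.957 → β = 0.735
Converged at β = 0.735.
Compositions from xᵢ = zᵢ/(1+β(Kᵢ−1)), yᵢ = Kᵢxᵢ:
  1: x = 0.102, y = 0.375
  2: x = 0.099, y = 0.247
  3: x = 0.249, y = 0.222
  4: x = 0.550, y = 0.156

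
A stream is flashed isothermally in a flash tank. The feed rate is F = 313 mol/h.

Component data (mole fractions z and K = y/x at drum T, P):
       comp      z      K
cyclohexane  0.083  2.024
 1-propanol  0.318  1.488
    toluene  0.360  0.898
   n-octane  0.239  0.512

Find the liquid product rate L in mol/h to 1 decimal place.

L = 176.3 mol/h

Let ψ = V/F and solve Σ zᵢ(Kᵢ−1)/(1+ψ(Kᵢ−1)) = 0.
Check two-phase: ΣzᵢKᵢ = 1.087 > 1 and Σzᵢ/Kᵢ = 1.122 > 1, so g(0) = 0.087 > 0 and g(1) = -0.122 < 0.
Newton–Raphson from ψ = 0.5:
  ψ = 0.500: g = -0.0120, g' = -0.191 → ψ = 0.437
Converged at ψ = 0.437.
Then V = ψ·F = 0.4367·313 = 136.7 mol/h and L = F − V = 176.3 mol/h.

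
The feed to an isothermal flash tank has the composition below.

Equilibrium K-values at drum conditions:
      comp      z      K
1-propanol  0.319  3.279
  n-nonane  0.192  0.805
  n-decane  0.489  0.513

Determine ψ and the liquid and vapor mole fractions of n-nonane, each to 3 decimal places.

ψ = 0.472, x_n-nonane = 0.211, y_n-nonane = 0.170

Let ψ = V/F and solve Σ zᵢ(Kᵢ−1)/(1+ψ(Kᵢ−1)) = 0.
g(0) = ΣzᵢKᵢ − 1 = 0.451 and g(1) = 1 − Σzᵢ/Kᵢ = -0.289, so a root lies in (0, 1).
Newton–Raphson from ψ = 0.5:
  ψ = 0.500: g = -0.0165, g' = -0.574 → ψ = 0.471
  ψ = 0.471: g = 0.0002, g' = -0.589 → ψ = 0.472
Converged at ψ = 0.472.
Compositions from xᵢ = zᵢ/(1+ψ(Kᵢ−1)), yᵢ = Kᵢxᵢ:
  1-propanol: x = 0.154, y = 0.504
  n-nonane: x = 0.211, y = 0.170
  n-decane: x = 0.635, y = 0.326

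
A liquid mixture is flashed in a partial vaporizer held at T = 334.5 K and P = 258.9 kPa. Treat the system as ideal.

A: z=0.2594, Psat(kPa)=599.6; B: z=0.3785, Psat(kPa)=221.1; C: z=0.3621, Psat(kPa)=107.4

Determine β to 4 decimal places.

β = 0.1422

Raoult's law: Kᵢ = Pᵢˢᵃᵗ/P = Pᵢˢᵃᵗ/258.9.
  K_A = 599.6/258.9 = 2.315952, K_B = 221.1/258.9 = 0.853998, K_C = 107.4/258.9 = 0.414832
Rachford–Rice: g(β) = Σ zᵢ(Kᵢ−1)/(1+β(Kᵢ−1)) = 0.
Feasibility: ΣzᵢKᵢ = 1.0742, Σzᵢ/Kᵢ = 1.4281 — both > 1, two phases present.
Iterate (Newton) starting at β = 0.5:
  β = 0.5000: g = -0.15325, g' = -0.4206 → β = 0.1356
  β = 0.1356: g = 0.00313, g' = -0.4781 → β = 0.1422
Converged at β = 0.1422.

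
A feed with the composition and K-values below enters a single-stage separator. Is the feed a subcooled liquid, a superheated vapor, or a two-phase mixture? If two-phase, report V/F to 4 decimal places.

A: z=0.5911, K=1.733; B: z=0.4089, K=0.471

ΣzᵢKᵢ = 1.2170; Σzᵢ/Kᵢ = 1.2092.
Both exceed 1, so a two-phase solution exists.
Rachford–Rice: g(ψ) = Σ zᵢ(Kᵢ−1)/(1+ψ(Kᵢ−1)) = 0.
Newton–Raphson from ψ = 0.5:
  ψ = 0.5000: g = 0.02297, g' = -0.3816 → ψ = 0.5602
  ψ = 0.5602: g = -0.00026, g' = -0.3907 → ψ = 0.5595
Converged at ψ = 0.5595.

two-phase, V/F = 0.5595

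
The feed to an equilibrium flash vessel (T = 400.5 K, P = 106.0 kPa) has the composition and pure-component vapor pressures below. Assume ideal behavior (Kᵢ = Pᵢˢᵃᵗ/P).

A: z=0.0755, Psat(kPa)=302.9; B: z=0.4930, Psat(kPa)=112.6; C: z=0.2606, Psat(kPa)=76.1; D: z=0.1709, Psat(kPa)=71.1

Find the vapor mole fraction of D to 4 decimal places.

Raoult's law: Kᵢ = Pᵢˢᵃᵗ/P = Pᵢˢᵃᵗ/106.0.
  K_A = 302.9/106.0 = 2.857547, K_B = 112.6/106.0 = 1.062264, K_C = 76.1/106.0 = 0.717925, K_D = 71.1/106.0 = 0.670755
Let β = V/F and solve Σ zᵢ(Kᵢ−1)/(1+β(Kᵢ−1)) = 0.
Check two-phase: ΣzᵢKᵢ = 1.0412 > 1 and Σzᵢ/Kᵢ = 1.1083 > 1, so g(0) = 0.0412 > 0 and g(1) = -0.1083 < 0.
Newton iteration, β⁰ = 0.5:
  β = 0.5000: g = -0.05045, g' = -0.1265 → β = 0.1011
  β = 0.1011: g = 0.01471, g' = -0.2283 → β = 0.1655
  β = 0.1655: g = 0.00103, g' = -0.1978 → β = 0.1707
Converged at β = 0.1707.
Compositions from xᵢ = zᵢ/(1+β(Kᵢ−1)), yᵢ = Kᵢxᵢ:
  A: x = 0.0573, y = 0.1638
  B: x = 0.4878, y = 0.5182
  C: x = 0.2738, y = 0.1966
  D: x = 0.1811, y = 0.1215

y_D = 0.1215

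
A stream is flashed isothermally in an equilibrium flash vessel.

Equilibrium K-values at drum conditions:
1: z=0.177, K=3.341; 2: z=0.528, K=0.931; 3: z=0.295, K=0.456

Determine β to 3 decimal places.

Let β = V/F and solve Σ zᵢ(Kᵢ−1)/(1+β(Kᵢ−1)) = 0.
Check two-phase: ΣzᵢKᵢ = 1.217 > 1 and Σzᵢ/Kᵢ = 1.267 > 1, so g(0) = 0.217 > 0 and g(1) = -0.267 < 0.
Newton iteration, β⁰ = 0.5:
  β = 0.500: g = -0.0673, g' = -0.373 → β = 0.320
  β = 0.320: g = 0.0054, g' = -0.448 → β = 0.332
Converged at β = 0.332.

β = 0.332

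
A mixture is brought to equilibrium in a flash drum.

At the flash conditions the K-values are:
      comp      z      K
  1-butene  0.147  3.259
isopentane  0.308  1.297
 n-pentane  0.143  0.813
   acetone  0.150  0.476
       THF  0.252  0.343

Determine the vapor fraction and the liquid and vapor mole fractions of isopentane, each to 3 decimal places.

ψ = 0.215, x_isopentane = 0.289, y_isopentane = 0.375

Let ψ = V/F and solve Σ zᵢ(Kᵢ−1)/(1+ψ(Kᵢ−1)) = 0.
Check two-phase: ΣzᵢKᵢ = 1.153 > 1 and Σzᵢ/Kᵢ = 1.508 > 1, so g(0) = 0.153 > 0 and g(1) = -0.508 < 0.
Newton iteration, ψ⁰ = 0.67:
  ψ = 0.670: g = -0.2390, g' = -0.589 → ψ = 0.264
  ψ = 0.264: g = -0.0269, g' = -0.538 → ψ = 0.214
  ψ = 0.214: g = 0.0007, g' = -0.570 → ψ = 0.215
Converged at ψ = 0.215.
Compositions from xᵢ = zᵢ/(1+ψ(Kᵢ−1)), yᵢ = Kᵢxᵢ:
  1-butene: x = 0.099, y = 0.322
  isopentane: x = 0.289, y = 0.375
  n-pentane: x = 0.149, y = 0.121
  acetone: x = 0.169, y = 0.080
  THF: x = 0.294, y = 0.101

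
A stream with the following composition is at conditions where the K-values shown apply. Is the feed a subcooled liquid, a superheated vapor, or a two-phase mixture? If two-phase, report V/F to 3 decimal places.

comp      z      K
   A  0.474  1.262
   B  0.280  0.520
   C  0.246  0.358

ΣzᵢKᵢ = 0.832; Σzᵢ/Kᵢ = 1.601.
Since ΣzᵢKᵢ < 1 the mixture is below its bubble point — single liquid phase.

subcooled liquid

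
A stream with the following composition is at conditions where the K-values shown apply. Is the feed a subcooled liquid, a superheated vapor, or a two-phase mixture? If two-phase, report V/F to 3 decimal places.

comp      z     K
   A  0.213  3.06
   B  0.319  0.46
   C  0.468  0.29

subcooled liquid

ΣzᵢKᵢ = 0.934; Σzᵢ/Kᵢ = 2.377.
Since ΣzᵢKᵢ < 1 the mixture is below its bubble point — single liquid phase.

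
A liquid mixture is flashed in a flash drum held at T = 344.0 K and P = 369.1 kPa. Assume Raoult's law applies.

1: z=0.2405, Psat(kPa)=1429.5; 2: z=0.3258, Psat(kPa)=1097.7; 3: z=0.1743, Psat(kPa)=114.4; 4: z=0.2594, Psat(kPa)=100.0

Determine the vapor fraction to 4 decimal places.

ψ = 0.6055

Raoult's law: Kᵢ = Pᵢˢᵃᵗ/P = Pᵢˢᵃᵗ/369.1.
  K_1 = 1429.5/369.1 = 3.872934, K_2 = 1097.7/369.1 = 2.973991, K_3 = 114.4/369.1 = 0.309943, K_4 = 100.0/369.1 = 0.270929
Rachford–Rice: g(ψ) = Σ zᵢ(Kᵢ−1)/(1+ψ(Kᵢ−1)) = 0.
g(0) = ΣzᵢKᵢ − 1 = 1.0247 and g(1) = 1 − Σzᵢ/Kᵢ = -0.6915, so a root lies in (0, 1).
Newton–Raphson from ψ = 0.44:
  ψ = 0.4400: g = 0.19820, g' = -1.2209 → ψ = 0.6023
  ψ = 0.6023: g = 0.00381, g' = -1.2126 → ψ = 0.6055
Converged at ψ = 0.6055.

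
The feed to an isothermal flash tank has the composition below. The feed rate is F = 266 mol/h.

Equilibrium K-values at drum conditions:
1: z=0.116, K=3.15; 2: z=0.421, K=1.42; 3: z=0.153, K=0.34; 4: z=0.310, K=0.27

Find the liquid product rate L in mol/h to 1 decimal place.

Newton iteration, ψ⁰ = 0.5:
  ψ = 0.500: g = -0.2408, g' = -0.733 → ψ = 0.172
  ψ = 0.172: g = -0.0255, g' = -0.651 → ψ = 0.133
Converged at ψ = 0.133.
Then V = ψ·F = 0.1331·266 = 35.4 mol/h and L = F − V = 230.6 mol/h.

L = 230.6 mol/h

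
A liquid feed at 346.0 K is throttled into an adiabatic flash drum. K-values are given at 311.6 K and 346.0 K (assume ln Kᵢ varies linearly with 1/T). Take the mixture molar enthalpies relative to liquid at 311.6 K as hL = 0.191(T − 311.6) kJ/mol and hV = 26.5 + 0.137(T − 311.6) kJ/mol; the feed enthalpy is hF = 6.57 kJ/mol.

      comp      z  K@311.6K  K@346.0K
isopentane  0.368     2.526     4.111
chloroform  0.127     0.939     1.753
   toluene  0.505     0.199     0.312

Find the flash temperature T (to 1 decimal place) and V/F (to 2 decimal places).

Adiabatic flash: solve Rachford–Rice at each trial T, then check hF = ψ·hV(T) + (1−ψ)·hL(T).
  T = 311.6 K: K = (2.526, 0.939, 0.199), RR gives ψ = 0.139, H_out = 3.691 kJ/mol
  T = 346.0 K: K = (4.111, 1.753, 0.312), RR gives ψ = 0.489, H_out = 18.629 kJ/mol
  T = 328.8 K: K = (3.264, 1.304, 0.252), RR gives ψ = 0.339, H_out = 11.963 kJ/mol
  T = 320.2 K: K = (2.881, 1.111, 0.225), RR gives ψ = 0.249, H_out = 8.126 kJ/mol
  T = 315.9 K: K = (2.700, 1.023, 0.212), RR gives ψ = 0.197, H_out = 6.002 kJ/mol
  T = 318.0 K: K = (2.788, 1.065, 0.218), RR gives ψ = 0.223, H_out = 7.060 kJ/mol
Linear interpolation between T = 315.9 (H_out = 6.002) and T = 318.0 (H_out = 7.060) on hF = 6.57 gives T ≈ 317.0 K, at which ψ = 0.21.

T = 317.0 K, V/F = 0.21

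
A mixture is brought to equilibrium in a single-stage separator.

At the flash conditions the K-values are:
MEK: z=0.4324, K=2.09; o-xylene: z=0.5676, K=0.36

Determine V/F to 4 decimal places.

V/F = 0.1549

Rachford–Rice: g(V/F) = Σ zᵢ(Kᵢ−1)/(1+V/F(Kᵢ−1)) = 0.
g(0) = ΣzᵢKᵢ − 1 = 0.1081 and g(1) = 1 − Σzᵢ/Kᵢ = -0.7836, so a root lies in (0, 1).
Newton–Raphson from V/F = 0.4:
  V/F = 0.4000: g = -0.16004, g' = -0.6691 → V/F = 0.1608
  V/F = 0.1608: g = -0.00392, g' = -0.6608 → V/F = 0.1549
Converged at V/F = 0.1549.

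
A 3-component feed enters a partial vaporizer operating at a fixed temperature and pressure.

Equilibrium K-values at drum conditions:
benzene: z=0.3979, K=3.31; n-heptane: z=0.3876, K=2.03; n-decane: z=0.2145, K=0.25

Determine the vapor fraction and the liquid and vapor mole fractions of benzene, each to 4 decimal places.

Material balance + equilibrium reduce to Σ zᵢ(Kᵢ−1)/(1+ψ(Kᵢ−1)) = 0.
Check two-phase: ΣzᵢKᵢ = 2.1575 > 1 and Σzᵢ/Kᵢ = 1.1691 > 1, so g(0) = 1.1575 > 0 and g(1) = -0.1691 < 0.
Newton–Raphson from ψ = 0.5:
  ψ = 0.5000: g = 0.43264, g' = -0.9452 → ψ = 0.9577
  ψ = 0.9577: g = -0.08393, g' = -1.8302 → ψ = 0.9118
  ψ = 0.9118: g = -0.00715, g' = -1.5368 → ψ = 0.9072
Converged at ψ = 0.9072.
Compositions from xᵢ = zᵢ/(1+ψ(Kᵢ−1)), yᵢ = Kᵢxᵢ:
  benzene: x = 0.1285, y = 0.4255
  n-heptane: x = 0.2004, y = 0.4068
  n-decane: x = 0.6711, y = 0.1678

ψ = 0.9072, x_benzene = 0.1285, y_benzene = 0.4255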